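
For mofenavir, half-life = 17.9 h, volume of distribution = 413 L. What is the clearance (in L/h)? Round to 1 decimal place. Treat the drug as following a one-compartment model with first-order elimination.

16.0 L/h

k = ln2 / t½ = 0.693147 / 17.9 = 0.03872 h⁻¹
CL = k × Vd = 0.03872 × 413 = 15.99 L/h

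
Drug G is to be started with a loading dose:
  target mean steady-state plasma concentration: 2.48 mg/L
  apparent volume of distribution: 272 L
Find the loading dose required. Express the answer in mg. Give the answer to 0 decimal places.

LD = Css × Vd = 2.48 × 272 = 674.6 mg

675 mg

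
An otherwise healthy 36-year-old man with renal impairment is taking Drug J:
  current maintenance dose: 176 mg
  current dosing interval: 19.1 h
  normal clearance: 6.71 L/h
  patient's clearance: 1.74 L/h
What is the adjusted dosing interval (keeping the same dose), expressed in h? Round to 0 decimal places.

To keep the same average steady-state level, dosing rate must scale with clearance.
CL ratio = 1.74 / 6.71 = 0.2593
New interval (same dose) = 19.1 / 0.2593 = 73.66 h

74 h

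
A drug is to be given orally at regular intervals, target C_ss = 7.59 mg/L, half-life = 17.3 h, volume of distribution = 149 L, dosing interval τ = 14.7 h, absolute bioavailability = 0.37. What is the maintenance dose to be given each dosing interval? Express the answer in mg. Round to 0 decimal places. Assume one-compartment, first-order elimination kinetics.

1800 mg

k = ln2 / t½ = 0.693147 / 17.3 = 0.04007 h⁻¹
CL = k × Vd = 0.04007 × 149 = 5.970 L/h
At steady state, F × (Dose/τ) = Css × CL.
Dose = Css × CL × τ / F = 7.59 × 5.970 × 14.7 / 0.37 = 1800 mg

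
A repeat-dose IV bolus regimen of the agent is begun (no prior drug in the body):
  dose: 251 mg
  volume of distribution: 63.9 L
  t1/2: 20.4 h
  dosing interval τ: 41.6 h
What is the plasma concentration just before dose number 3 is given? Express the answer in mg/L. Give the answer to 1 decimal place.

1.2 mg/L

C₀ per dose = Dose / Vd = 251 / 63.9 = 3.928 mg/L
k = ln2 / t½ = 0.693147 / 20.4 = 0.03398 h⁻¹
Fraction remaining after one interval: r = e^(−kτ) = e^(−0.03398 × 41.6) = 0.2433
Before dose 3, 2 doses have been given (aged 1τ, 2τ).
C_trough = C₀ × (r + r²) = 3.928 × (0.2433 + 0.05919) = 1.188 mg/L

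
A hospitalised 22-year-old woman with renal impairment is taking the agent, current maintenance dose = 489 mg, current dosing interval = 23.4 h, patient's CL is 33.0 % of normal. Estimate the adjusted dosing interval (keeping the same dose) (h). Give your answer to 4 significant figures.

70.91 h

To keep the same average steady-state level, dosing rate must scale with clearance.
CL ratio = 33.0 / 100 = 0.3300
New interval (same dose) = 23.4 / 0.3300 = 70.91 h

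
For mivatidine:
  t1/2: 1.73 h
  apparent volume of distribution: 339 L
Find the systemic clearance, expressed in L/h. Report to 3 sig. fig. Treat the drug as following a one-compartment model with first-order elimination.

k = ln2 / t½ = 0.693147 / 1.73 = 0.4007 h⁻¹
CL = k × Vd = 0.4007 × 339 = 135.8 L/h

136 L/h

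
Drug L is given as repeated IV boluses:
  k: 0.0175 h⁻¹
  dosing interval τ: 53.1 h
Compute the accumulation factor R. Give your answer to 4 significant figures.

e^(−kτ) = e^(−0.01750 × 53.1) = 0.3948
Accumulation ratio R = 1 / (1 − e^(−kτ)) = 1 / (1 − 0.3948) = 1.652

1.652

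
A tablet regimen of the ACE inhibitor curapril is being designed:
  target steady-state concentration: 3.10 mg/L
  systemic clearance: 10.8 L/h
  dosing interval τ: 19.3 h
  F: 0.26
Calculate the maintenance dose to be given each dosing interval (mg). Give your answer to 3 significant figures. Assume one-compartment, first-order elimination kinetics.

2490 mg

At steady state, F × (Dose/τ) = Css × CL.
Dose = Css × CL × τ / F = 3.10 × 10.80 × 19.3 / 0.26 = 2485 mg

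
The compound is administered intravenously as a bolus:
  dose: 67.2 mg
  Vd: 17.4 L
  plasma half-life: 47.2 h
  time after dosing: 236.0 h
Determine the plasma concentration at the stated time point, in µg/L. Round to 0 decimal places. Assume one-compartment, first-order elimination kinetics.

121 µg/L

C₀ = Dose / Vd = 67.20 / 17.4 = 3.862 mg/L
k = ln2 / t½ = 0.693147 / 47.2 = 0.01469 h⁻¹
t / t½ = 236.0 / 47.2 = 5 half-lives
C = C₀ × (1/2)^5 = 3.862 × 0.03125 = 0.1207 mg/L
Convert: 0.1207 mg/L × 1000 = 120.7 µg/L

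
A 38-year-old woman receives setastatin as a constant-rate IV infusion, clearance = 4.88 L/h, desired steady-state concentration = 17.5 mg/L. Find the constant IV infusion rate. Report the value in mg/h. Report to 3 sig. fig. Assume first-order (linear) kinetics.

At steady state, infusion rate R₀ = Css × CL = 17.5 × 4.880 = 85.40 mg/h

85.4 mg/h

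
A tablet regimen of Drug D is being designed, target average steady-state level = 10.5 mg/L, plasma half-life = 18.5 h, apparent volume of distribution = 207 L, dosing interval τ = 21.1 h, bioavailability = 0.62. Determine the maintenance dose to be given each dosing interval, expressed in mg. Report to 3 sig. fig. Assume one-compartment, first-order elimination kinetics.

2770 mg

k = ln2 / t½ = 0.693147 / 18.5 = 0.03747 h⁻¹
CL = k × Vd = 0.03747 × 207 = 7.756 L/h
At steady state, F × (Dose/τ) = Css × CL.
Dose = Css × CL × τ / F = 10.5 × 7.756 × 21.1 / 0.62 = 2772 mg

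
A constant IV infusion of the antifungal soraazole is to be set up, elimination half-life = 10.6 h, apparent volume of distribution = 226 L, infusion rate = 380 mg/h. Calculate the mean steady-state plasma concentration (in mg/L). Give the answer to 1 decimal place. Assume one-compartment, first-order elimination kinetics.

k = ln2 / t½ = 0.693147 / 10.6 = 0.06539 h⁻¹
CL = k × Vd = 0.06539 × 226 = 14.78 L/h
At steady state Css = R₀ / CL = 380 / 14.78 = 25.71 mg/L

25.7 mg/L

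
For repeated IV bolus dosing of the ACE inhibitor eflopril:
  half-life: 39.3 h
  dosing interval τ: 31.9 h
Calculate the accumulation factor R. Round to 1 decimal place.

k = ln2 / t½ = 0.693147 / 39.3 = 0.01764 h⁻¹
e^(−kτ) = e^(−0.01764 × 31.9) = 0.5697
Accumulation ratio R = 1 / (1 − e^(−kτ)) = 1 / (1 − 0.5697) = 2.324

2.3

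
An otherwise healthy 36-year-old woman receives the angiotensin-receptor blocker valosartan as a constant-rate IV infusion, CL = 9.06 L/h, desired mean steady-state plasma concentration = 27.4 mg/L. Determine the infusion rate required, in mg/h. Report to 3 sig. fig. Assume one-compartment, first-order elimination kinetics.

248 mg/h

At steady state, infusion rate R₀ = Css × CL = 27.4 × 9.060 = 248.2 mg/h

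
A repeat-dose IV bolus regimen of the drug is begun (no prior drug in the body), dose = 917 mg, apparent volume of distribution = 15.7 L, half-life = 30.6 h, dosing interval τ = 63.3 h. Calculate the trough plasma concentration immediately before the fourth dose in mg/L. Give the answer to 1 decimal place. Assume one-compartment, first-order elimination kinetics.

C₀ per dose = Dose / Vd = 917 / 15.7 = 58.41 mg/L
k = ln2 / t½ = 0.693147 / 30.6 = 0.02265 h⁻¹
Fraction remaining after one interval: r = e^(−kτ) = e^(−0.02265 × 63.3) = 0.2384
Before dose 4, 3 doses have been given (aged 1τ, 2τ, 3τ).
C_trough = C₀ × (r + r² + … + r^3) = C₀ × r(1−r^3)/(1−r)
        = 58.41 × 0.2384 × (1 − 0.01355) / (1 − 0.2384) = 18.04 mg/L

18.0 mg/L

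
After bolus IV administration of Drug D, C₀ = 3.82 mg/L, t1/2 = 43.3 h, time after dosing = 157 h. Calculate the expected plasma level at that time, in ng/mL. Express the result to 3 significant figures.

309 ng/mL

k = ln2 / t½ = 0.693147 / 43.3 = 0.01601 h⁻¹
C = C₀ · e^(−k·t) = 3.820 × e^(−0.01601 × 157)
  = 3.820 × 0.08098 = 0.3093 mg/L
Convert: 0.3093 mg/L × 1000 = 309.3 ng/mL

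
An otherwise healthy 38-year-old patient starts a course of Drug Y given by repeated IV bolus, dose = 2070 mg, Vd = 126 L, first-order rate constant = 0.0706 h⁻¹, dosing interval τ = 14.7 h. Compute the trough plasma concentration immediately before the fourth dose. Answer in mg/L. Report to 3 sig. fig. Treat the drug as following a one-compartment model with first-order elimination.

C₀ per dose = Dose / Vd = 2070 / 126 = 16.43 mg/L
Fraction remaining after one interval: r = e^(−kτ) = e^(−0.07060 × 14.7) = 0.3542
Before dose 4, 3 doses have been given (aged 1τ, 2τ, 3τ).
C_trough = C₀ × (r + r² + … + r^3) = C₀ × r(1−r^3)/(1−r)
        = 16.43 × 0.3542 × (1 − 0.04444) / (1 − 0.3542) = 8.611 mg/L

8.61 mg/L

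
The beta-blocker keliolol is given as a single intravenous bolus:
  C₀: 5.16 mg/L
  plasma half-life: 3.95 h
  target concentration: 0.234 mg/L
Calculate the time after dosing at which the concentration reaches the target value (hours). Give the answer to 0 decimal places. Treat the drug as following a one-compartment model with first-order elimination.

18 h

k = ln2 / t½ = 0.693147 / 3.95 = 0.1755 h⁻¹
t = ln(C₀ / C) / k = ln(5.160 / 0.234) / 0.1755
  = ln(22.05) / 0.1755 = 3.093 / 0.1755 = 17.62 h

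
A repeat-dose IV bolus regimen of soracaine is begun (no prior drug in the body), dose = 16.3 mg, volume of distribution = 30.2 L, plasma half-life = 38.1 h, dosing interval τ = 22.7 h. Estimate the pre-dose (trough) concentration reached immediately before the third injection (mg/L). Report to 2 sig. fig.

0.59 mg/L

C₀ per dose = Dose / Vd = 16.3 / 30.2 = 0.5397 mg/L
k = ln2 / t½ = 0.693147 / 38.1 = 0.01819 h⁻¹
Fraction remaining after one interval: r = e^(−kτ) = e^(−0.01819 × 22.7) = 0.6617
Before dose 3, 2 doses have been given (aged 1τ, 2τ).
C_trough = C₀ × (r + r²) = 0.5397 × (0.6617 + 0.4378) = 0.5934 mg/L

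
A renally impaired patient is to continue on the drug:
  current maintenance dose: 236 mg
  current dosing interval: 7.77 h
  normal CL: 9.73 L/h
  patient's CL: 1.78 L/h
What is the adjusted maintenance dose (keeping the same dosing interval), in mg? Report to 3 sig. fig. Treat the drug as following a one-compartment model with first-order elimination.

43.2 mg

To keep the same average steady-state level, dosing rate must scale with clearance.
CL ratio = 1.78 / 9.73 = 0.1829
New dose (same interval) = 236 × 0.1829 = 43.16 mg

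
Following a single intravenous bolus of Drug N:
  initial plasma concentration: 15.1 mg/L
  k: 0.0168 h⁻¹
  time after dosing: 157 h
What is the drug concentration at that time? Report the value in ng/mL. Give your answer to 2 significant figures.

C = C₀ · e^(−k·t) = 15.10 × e^(−0.01680 × 157)
  = 15.10 × 0.07153 = 1.080 mg/L
Convert: 1.080 mg/L × 1000 = 1080 ng/mL

1100 ng/mL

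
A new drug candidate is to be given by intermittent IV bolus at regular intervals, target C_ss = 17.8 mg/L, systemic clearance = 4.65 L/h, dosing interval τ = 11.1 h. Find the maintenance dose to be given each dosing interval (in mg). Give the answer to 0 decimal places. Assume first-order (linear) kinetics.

919 mg

At steady state, Dose/τ = Css × CL.
Dose = Css × CL × τ = 17.8 × 4.650 × 11.1 = 918.7 mg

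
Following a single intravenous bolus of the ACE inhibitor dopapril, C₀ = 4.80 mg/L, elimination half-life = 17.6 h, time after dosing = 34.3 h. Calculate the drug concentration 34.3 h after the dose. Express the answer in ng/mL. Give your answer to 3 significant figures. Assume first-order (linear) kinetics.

k = ln2 / t½ = 0.693147 / 17.6 = 0.03938 h⁻¹
C = C₀ · e^(−k·t) = 4.800 × e^(−0.03938 × 34.3)
  = 4.800 × 0.2591 = 1.244 mg/L
Convert: 1.244 mg/L × 1000 = 1244 ng/mL

1240 ng/mL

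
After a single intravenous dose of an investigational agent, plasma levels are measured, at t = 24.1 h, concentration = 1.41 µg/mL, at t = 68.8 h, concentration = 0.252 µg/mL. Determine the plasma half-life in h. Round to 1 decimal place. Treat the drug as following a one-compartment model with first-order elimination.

18.0 h

k = ln(C₁/C₂) / (t₂ − t₁) = ln(1.41/0.252) / (68.8 − 24.1)
  = 1.722 / 44.70 = 0.03852 h⁻¹
t½ = ln2 / k = 0.693147 / 0.03852 = 17.99 h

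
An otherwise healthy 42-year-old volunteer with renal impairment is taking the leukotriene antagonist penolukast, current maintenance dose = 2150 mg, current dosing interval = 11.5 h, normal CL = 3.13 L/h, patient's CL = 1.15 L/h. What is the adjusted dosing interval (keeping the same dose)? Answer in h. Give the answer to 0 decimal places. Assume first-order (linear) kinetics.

31 h

To keep the same average steady-state level, dosing rate must scale with clearance.
CL ratio = 1.15 / 3.13 = 0.3674
New interval (same dose) = 11.5 / 0.3674 = 31.30 h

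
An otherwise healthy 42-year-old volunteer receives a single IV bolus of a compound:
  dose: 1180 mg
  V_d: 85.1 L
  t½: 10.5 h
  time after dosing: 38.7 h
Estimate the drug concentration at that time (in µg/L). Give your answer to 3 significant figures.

1080 µg/L

C₀ = Dose / Vd = 1180 / 85.1 = 13.87 mg/L
k = ln2 / t½ = 0.693147 / 10.5 = 0.06601 h⁻¹
C = C₀ · e^(−k·t) = 13.87 × e^(−0.06601 × 38.7)
  = 13.87 × 0.07772 = 1.078 mg/L
Convert: 1.078 mg/L × 1000 = 1078 µg/L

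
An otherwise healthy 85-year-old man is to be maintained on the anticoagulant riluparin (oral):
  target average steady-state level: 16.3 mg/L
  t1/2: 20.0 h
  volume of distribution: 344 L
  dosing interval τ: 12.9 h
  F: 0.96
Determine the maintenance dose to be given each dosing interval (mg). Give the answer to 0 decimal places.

k = ln2 / t½ = 0.693147 / 20.0 = 0.03466 h⁻¹
CL = k × Vd = 0.03466 × 344 = 11.92 L/h
At steady state, F × (Dose/τ) = Css × CL.
Dose = Css × CL × τ / F = 16.3 × 11.92 × 12.9 / 0.96 = 2611 mg

2611 mg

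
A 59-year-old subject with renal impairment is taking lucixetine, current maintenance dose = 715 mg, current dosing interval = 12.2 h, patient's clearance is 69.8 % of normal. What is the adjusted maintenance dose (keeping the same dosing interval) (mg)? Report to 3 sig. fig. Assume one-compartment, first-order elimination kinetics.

To keep the same average steady-state level, dosing rate must scale with clearance.
CL ratio = 69.8 / 100 = 0.6980
New dose (same interval) = 715 × 0.6980 = 499.1 mg

499 mg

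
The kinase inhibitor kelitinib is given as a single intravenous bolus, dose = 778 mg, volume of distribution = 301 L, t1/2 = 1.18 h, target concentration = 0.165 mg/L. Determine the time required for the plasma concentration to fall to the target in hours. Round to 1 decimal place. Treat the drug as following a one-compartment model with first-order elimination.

4.7 h

C₀ = Dose / Vd = 778.0 / 301 = 2.585 mg/L
k = ln2 / t½ = 0.693147 / 1.18 = 0.5874 h⁻¹
t = ln(C₀ / C) / k = ln(2.585 / 0.165) / 0.5874
  = ln(15.67) / 0.5874 = 2.752 / 0.5874 = 4.685 h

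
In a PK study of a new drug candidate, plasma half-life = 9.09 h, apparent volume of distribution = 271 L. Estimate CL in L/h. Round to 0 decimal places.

21 L/h

k = ln2 / t½ = 0.693147 / 9.09 = 0.07625 h⁻¹
CL = k × Vd = 0.07625 × 271 = 20.66 L/h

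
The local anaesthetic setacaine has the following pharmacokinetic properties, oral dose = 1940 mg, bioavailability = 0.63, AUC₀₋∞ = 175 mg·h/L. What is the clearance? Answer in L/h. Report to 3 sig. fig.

6.98 L/h

CL = F·Dose / AUC = 0.63 × 1940 / 175 = 6.984 L/h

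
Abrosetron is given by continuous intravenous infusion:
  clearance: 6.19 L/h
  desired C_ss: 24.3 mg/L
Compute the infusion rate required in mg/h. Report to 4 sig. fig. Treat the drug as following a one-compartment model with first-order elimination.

150.4 mg/h

At steady state, infusion rate R₀ = Css × CL = 24.3 × 6.190 = 150.4 mg/h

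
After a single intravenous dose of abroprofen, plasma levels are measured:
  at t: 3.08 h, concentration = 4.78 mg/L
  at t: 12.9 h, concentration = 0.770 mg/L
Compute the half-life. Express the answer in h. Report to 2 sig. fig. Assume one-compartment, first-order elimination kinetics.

k = ln(C₁/C₂) / (t₂ − t₁) = ln(4.78/0.770) / (12.9 − 3.08)
  = 1.826 / 9.820 = 0.1859 h⁻¹
t½ = ln2 / k = 0.693147 / 0.1859 = 3.729 h

3.7 h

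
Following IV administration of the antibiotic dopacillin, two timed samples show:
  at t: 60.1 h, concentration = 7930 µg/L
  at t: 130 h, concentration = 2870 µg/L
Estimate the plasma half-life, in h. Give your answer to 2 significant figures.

48 h

k = ln(C₁/C₂) / (t₂ − t₁) = ln(7930/2870) / (130 − 60.1)
  = 1.016 / 69.90 = 0.01454 h⁻¹
t½ = ln2 / k = 0.693147 / 0.01454 = 47.67 h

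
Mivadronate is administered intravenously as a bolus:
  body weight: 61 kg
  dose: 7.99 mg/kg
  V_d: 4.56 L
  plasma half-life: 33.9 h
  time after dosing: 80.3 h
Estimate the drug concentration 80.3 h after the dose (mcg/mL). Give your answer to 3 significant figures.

20.7 mcg/mL

Total dose = 7.99 × 61 = 487.4 mg
C₀ = Dose / Vd = 487.4 / 4.56 = 106.9 mg/L
k = ln2 / t½ = 0.693147 / 33.9 = 0.02045 h⁻¹
C = C₀ · e^(−k·t) = 106.9 × e^(−0.02045 × 80.3)
  = 106.9 × 0.1936 = 20.70 mg/L
(20.70 mg/L = 20.70 mcg/mL)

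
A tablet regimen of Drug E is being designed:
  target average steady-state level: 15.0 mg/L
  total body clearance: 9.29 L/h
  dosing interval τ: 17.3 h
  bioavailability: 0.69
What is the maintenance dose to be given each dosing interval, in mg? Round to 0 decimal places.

3494 mg

At steady state, F × (Dose/τ) = Css × CL.
Dose = Css × CL × τ / F = 15.0 × 9.290 × 17.3 / 0.69 = 3494 mg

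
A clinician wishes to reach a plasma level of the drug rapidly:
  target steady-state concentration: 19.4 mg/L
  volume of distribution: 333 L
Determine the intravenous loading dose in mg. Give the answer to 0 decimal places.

LD = Css × Vd = 19.4 × 333 = 6460 mg

6460 mg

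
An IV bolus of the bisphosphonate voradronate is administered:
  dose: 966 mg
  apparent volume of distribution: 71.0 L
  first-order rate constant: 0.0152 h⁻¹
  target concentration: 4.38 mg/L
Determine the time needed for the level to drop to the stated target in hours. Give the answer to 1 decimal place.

74.6 h

C₀ = Dose / Vd = 966.0 / 71.0 = 13.61 mg/L
t = ln(C₀ / C) / k = ln(13.61 / 4.38) / 0.01520
  = ln(3.107) / 0.01520 = 1.134 / 0.01520 = 74.61 h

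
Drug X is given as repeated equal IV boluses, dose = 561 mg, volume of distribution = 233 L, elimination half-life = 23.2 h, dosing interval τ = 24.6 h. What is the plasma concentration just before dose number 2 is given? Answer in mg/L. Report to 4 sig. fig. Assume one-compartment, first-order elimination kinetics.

1.155 mg/L

C₀ per dose = Dose / Vd = 561 / 233 = 2.408 mg/L
k = ln2 / t½ = 0.693147 / 23.2 = 0.02988 h⁻¹
Fraction remaining after one interval: r = e^(−kτ) = e^(−0.02988 × 24.6) = 0.4795
Before dose 2, 1 dose has been given (aged 1τ).
C_trough = C₀ × r = 2.408 × 0.4795 = 1.155 mg/L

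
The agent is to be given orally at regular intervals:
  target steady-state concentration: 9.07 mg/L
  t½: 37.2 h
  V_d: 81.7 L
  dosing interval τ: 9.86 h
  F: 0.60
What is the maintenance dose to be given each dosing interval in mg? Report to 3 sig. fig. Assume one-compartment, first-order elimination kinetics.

k = ln2 / t½ = 0.693147 / 37.2 = 0.01863 h⁻¹
CL = k × Vd = 0.01863 × 81.7 = 1.522 L/h
At steady state, F × (Dose/τ) = Css × CL.
Dose = Css × CL × τ / F = 9.07 × 1.522 × 9.86 / 0.60 = 226.9 mg

227 mg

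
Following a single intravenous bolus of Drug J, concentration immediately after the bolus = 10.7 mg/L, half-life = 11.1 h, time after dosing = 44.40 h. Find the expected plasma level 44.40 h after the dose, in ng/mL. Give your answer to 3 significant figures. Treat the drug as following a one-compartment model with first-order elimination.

k = ln2 / t½ = 0.693147 / 11.1 = 0.06245 h⁻¹
t / t½ = 44.40 / 11.1 = 4 half-lives
C = C₀ × (1/2)^4 = 10.70 × 0.06250 = 0.6688 mg/L
Convert: 0.6688 mg/L × 1000 = 668.8 ng/mL

669 ng/mL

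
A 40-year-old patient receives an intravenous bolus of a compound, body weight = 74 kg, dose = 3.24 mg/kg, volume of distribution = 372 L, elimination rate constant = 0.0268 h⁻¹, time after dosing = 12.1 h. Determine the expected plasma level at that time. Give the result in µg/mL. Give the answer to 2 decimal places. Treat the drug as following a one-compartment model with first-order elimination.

Total dose = 3.24 × 74 = 239.8 mg
C₀ = Dose / Vd = 239.8 / 372 = 0.6446 mg/L
C = C₀ · e^(−k·t) = 0.6446 × e^(−0.02680 × 12.1)
  = 0.6446 × 0.7230 = 0.4660 mg/L
(0.4660 mg/L = 0.4660 µg/mL)

0.47 µg/mL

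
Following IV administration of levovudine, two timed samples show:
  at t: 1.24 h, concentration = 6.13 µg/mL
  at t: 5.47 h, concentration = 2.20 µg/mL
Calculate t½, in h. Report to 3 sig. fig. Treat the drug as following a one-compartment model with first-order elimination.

k = ln(C₁/C₂) / (t₂ − t₁) = ln(6.13/2.20) / (5.47 − 1.24)
  = 1.025 / 4.230 = 0.2423 h⁻¹
t½ = ln2 / k = 0.693147 / 0.2423 = 2.861 h

2.86 h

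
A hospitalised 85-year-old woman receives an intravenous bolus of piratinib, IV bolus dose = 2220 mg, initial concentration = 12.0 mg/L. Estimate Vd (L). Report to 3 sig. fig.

Vd = Dose / C₀ = 2220 / 12.0 = 185.0 L

185 L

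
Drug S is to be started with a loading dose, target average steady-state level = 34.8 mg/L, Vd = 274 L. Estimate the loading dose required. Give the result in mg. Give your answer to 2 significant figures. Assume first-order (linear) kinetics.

9500 mg

LD = Css × Vd = 34.8 × 274 = 9535 mg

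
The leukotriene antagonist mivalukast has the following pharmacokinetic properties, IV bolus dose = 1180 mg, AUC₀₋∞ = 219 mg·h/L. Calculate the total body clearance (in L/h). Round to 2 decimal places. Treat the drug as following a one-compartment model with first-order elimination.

5.39 L/h

CL = Dose / AUC = 1180 / 219 = 5.388 L/h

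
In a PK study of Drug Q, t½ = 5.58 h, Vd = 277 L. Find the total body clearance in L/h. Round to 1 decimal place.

34.4 L/h

k = ln2 / t½ = 0.693147 / 5.58 = 0.1242 h⁻¹
CL = k × Vd = 0.1242 × 277 = 34.40 L/h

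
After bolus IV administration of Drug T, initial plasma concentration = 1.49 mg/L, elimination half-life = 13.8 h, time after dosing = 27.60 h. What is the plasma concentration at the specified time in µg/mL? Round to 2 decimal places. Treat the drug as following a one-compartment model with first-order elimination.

k = ln2 / t½ = 0.693147 / 13.8 = 0.05023 h⁻¹
t / t½ = 27.60 / 13.8 = 2 half-lives
C = C₀ × (1/2)^2 = 1.490 × 0.2500 = 0.3725 mg/L
(0.3725 mg/L = 0.3725 µg/mL)

0.37 µg/mL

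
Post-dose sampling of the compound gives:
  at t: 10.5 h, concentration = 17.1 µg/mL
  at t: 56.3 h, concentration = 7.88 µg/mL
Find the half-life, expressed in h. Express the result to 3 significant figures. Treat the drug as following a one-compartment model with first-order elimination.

41.0 h

k = ln(C₁/C₂) / (t₂ − t₁) = ln(17.1/7.88) / (56.3 − 10.5)
  = 0.7748 / 45.80 = 0.01692 h⁻¹
t½ = ln2 / k = 0.693147 / 0.01692 = 40.97 h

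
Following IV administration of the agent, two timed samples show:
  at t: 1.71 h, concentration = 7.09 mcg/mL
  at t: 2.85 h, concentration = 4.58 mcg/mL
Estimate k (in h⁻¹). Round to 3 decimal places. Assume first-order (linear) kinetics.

k = ln(C₁/C₂) / (t₂ − t₁) = ln(7.09/4.58) / (2.85 − 1.71)
  = 0.4370 / 1.140 = 0.3833 h⁻¹

0.383 h⁻¹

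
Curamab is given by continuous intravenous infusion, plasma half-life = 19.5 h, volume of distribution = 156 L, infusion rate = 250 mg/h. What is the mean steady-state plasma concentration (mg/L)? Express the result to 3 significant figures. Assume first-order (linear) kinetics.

k = ln2 / t½ = 0.693147 / 19.5 = 0.03555 h⁻¹
CL = k × Vd = 0.03555 × 156 = 5.546 L/h
At steady state Css = R₀ / CL = 250 / 5.546 = 45.08 mg/L

45.1 mg/L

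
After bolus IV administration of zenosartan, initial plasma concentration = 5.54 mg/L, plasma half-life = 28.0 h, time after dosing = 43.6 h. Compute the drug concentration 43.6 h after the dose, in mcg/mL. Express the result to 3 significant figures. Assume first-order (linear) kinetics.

1.88 mcg/mL

k = ln2 / t½ = 0.693147 / 28.0 = 0.02476 h⁻¹
C = C₀ · e^(−k·t) = 5.540 × e^(−0.02476 × 43.6)
  = 5.540 × 0.3398 = 1.882 mg/L
(1.882 mg/L = 1.882 mcg/mL)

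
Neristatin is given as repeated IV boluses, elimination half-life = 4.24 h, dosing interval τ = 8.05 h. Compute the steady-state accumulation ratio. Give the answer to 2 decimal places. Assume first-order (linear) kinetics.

k = ln2 / t½ = 0.693147 / 4.24 = 0.1635 h⁻¹
e^(−kτ) = e^(−0.1635 × 8.05) = 0.2682
Accumulation ratio R = 1 / (1 − e^(−kτ)) = 1 / (1 − 0.2682) = 1.366

1.37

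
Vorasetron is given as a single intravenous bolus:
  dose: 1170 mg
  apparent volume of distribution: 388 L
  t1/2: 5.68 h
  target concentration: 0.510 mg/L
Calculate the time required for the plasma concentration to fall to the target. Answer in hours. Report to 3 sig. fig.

14.6 h

C₀ = Dose / Vd = 1170 / 388 = 3.015 mg/L
k = ln2 / t½ = 0.693147 / 5.68 = 0.1220 h⁻¹
t = ln(C₀ / C) / k = ln(3.015 / 0.510) / 0.1220
  = ln(5.912) / 0.1220 = 1.777 / 0.1220 = 14.57 h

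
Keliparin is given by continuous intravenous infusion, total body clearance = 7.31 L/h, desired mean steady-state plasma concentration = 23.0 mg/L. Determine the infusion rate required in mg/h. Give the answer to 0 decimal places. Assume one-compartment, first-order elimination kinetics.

At steady state, infusion rate R₀ = Css × CL = 23.0 × 7.310 = 168.1 mg/h

168 mg/h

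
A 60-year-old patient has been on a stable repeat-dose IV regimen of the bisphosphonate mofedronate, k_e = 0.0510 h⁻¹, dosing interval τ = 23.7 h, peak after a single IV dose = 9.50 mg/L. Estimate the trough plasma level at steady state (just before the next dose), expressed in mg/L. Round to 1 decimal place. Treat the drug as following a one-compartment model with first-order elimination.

e^(−kτ) = e^(−0.05100 × 23.7) = 0.2986
Accumulation ratio R = 1 / (1 − e^(−kτ)) = 1 / (1 − 0.2986) = 1.426
Steady-state trough = C₀ × R × e^(−kτ) = 9.50 × 1.426 × 0.2986 = 4.045 mg/L

4.0 mg/L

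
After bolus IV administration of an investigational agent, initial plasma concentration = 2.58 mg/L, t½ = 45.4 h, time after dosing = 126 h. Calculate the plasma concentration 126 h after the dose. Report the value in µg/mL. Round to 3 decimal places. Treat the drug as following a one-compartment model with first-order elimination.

k = ln2 / t½ = 0.693147 / 45.4 = 0.01527 h⁻¹
C = C₀ · e^(−k·t) = 2.580 × e^(−0.01527 × 126)
  = 2.580 × 0.1460 = 0.3767 mg/L
(0.3767 mg/L = 0.3767 µg/mL)

0.377 µg/mL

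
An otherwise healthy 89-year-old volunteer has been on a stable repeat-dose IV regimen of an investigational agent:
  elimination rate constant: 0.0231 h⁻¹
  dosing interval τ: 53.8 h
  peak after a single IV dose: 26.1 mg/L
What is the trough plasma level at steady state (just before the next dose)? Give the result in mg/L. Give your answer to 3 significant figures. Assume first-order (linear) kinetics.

e^(−kτ) = e^(−0.02310 × 53.8) = 0.2886
Accumulation ratio R = 1 / (1 − e^(−kτ)) = 1 / (1 − 0.2886) = 1.406
Steady-state trough = C₀ × R × e^(−kτ) = 26.1 × 1.406 × 0.2886 = 10.59 mg/L

10.6 mg/L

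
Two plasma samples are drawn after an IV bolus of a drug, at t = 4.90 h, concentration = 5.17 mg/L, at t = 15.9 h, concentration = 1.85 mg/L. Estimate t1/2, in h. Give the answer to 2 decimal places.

7.42 h

k = ln(C₁/C₂) / (t₂ − t₁) = ln(5.17/1.85) / (15.9 − 4.90)
  = 1.028 / 11.00 = 0.09345 h⁻¹
t½ = ln2 / k = 0.693147 / 0.09345 = 7.417 h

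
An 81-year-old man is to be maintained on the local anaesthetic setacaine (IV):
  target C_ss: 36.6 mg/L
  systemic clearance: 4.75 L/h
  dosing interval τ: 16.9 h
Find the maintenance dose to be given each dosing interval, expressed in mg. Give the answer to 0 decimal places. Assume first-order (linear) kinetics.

2938 mg

At steady state, Dose/τ = Css × CL.
Dose = Css × CL × τ = 36.6 × 4.750 × 16.9 = 2938 mg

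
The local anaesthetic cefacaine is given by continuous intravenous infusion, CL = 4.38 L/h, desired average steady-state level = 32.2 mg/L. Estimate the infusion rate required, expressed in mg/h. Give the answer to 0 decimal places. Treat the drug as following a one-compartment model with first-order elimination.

141 mg/h

At steady state, infusion rate R₀ = Css × CL = 32.2 × 4.380 = 141.0 mg/h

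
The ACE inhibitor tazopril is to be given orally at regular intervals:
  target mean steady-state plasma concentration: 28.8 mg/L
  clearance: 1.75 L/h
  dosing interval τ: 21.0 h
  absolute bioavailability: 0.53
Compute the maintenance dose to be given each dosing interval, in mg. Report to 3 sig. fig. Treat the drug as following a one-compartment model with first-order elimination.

At steady state, F × (Dose/τ) = Css × CL.
Dose = Css × CL × τ / F = 28.8 × 1.750 × 21.0 / 0.53 = 1997 mg

2000 mg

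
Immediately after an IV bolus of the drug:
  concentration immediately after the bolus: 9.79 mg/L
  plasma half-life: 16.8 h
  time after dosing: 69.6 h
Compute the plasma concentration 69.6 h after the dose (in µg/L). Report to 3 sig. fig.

554 µg/L

k = ln2 / t½ = 0.693147 / 16.8 = 0.04126 h⁻¹
C = C₀ · e^(−k·t) = 9.790 × e^(−0.04126 × 69.6)
  = 9.790 × 0.05660 = 0.5541 mg/L
Convert: 0.5541 mg/L × 1000 = 554.1 µg/L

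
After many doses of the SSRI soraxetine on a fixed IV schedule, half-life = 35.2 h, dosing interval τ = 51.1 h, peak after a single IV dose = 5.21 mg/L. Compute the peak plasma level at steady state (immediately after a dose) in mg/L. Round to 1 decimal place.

k = ln2 / t½ = 0.693147 / 35.2 = 0.01969 h⁻¹
e^(−kτ) = e^(−0.01969 × 51.1) = 0.3656
Accumulation ratio R = 1 / (1 − e^(−kτ)) = 1 / (1 − 0.3656) = 1.576
Steady-state peak = C₀ × R = 5.21 × 1.576 = 8.211 mg/L

8.2 mg/L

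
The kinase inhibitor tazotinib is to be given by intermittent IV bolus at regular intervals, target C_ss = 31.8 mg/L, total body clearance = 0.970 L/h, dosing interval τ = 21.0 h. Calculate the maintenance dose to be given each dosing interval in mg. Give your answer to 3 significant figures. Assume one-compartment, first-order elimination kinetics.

648 mg

At steady state, Dose/τ = Css × CL.
Dose = Css × CL × τ = 31.8 × 0.9700 × 21.0 = 647.8 mg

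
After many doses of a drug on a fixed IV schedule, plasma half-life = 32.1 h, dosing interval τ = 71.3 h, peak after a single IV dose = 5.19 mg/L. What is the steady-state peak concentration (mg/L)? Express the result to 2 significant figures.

6.6 mg/L

k = ln2 / t½ = 0.693147 / 32.1 = 0.02159 h⁻¹
e^(−kτ) = e^(−0.02159 × 71.3) = 0.2145
Accumulation ratio R = 1 / (1 − e^(−kτ)) = 1 / (1 − 0.2145) = 1.273
Steady-state peak = C₀ × R = 5.19 × 1.273 = 6.607 mg/L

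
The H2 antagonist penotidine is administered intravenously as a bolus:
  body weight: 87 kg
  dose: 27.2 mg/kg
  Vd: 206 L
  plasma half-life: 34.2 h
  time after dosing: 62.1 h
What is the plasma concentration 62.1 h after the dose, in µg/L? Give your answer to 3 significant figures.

Total dose = 27.2 × 87 = 2366 mg
C₀ = Dose / Vd = 2366 / 206 = 11.49 mg/L
k = ln2 / t½ = 0.693147 / 34.2 = 0.02027 h⁻¹
C = C₀ · e^(−k·t) = 11.49 × e^(−0.02027 × 62.1)
  = 11.49 × 0.2840 = 3.263 mg/L
Convert: 3.263 mg/L × 1000 = 3263 µg/L

3260 µg/L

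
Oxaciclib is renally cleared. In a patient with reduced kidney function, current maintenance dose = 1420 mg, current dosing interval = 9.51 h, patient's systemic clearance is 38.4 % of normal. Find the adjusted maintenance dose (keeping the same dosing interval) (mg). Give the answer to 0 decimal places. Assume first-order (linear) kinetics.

545 mg

To keep the same average steady-state level, dosing rate must scale with clearance.
CL ratio = 38.4 / 100 = 0.3840
New dose (same interval) = 1420 × 0.3840 = 545.3 mg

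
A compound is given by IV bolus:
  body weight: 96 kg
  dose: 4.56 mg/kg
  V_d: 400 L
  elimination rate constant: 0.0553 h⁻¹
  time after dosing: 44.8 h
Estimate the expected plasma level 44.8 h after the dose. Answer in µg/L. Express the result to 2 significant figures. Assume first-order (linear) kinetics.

Total dose = 4.56 × 96 = 437.8 mg
C₀ = Dose / Vd = 437.8 / 400 = 1.095 mg/L
C = C₀ · e^(−k·t) = 1.095 × e^(−0.05530 × 44.8)
  = 1.095 × 0.08396 = 0.09194 mg/L
Convert: 0.09194 mg/L × 1000 = 91.94 µg/L

92 µg/L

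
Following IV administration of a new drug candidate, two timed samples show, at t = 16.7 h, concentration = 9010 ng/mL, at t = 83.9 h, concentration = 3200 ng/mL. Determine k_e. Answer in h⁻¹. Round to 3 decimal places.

0.015 h⁻¹

k = ln(C₁/C₂) / (t₂ − t₁) = ln(9010/3200) / (83.9 − 16.7)
  = 1.035 / 67.20 = 0.01540 h⁻¹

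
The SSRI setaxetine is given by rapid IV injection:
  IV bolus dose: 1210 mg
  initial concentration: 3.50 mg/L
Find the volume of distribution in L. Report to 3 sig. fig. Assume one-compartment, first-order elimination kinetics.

346 L

Vd = Dose / C₀ = 1210 / 3.50 = 345.7 L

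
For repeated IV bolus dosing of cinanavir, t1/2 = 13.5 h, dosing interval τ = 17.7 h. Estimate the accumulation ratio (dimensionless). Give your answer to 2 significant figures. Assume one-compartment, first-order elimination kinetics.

k = ln2 / t½ = 0.693147 / 13.5 = 0.05134 h⁻¹
e^(−kτ) = e^(−0.05134 × 17.7) = 0.4030
Accumulation ratio R = 1 / (1 − e^(−kτ)) = 1 / (1 − 0.4030) = 1.675

1.7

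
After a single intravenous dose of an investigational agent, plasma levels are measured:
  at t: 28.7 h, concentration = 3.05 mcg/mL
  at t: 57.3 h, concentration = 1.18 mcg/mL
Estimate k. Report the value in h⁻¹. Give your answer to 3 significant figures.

k = ln(C₁/C₂) / (t₂ − t₁) = ln(3.05/1.18) / (57.3 − 28.7)
  = 0.9496 / 28.60 = 0.03320 h⁻¹

0.0332 h⁻¹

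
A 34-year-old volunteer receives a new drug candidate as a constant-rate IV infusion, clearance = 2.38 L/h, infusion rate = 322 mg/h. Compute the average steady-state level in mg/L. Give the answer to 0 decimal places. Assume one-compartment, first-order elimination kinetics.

135 mg/L

At steady state Css = R₀ / CL = 322 / 2.380 = 135.3 mg/L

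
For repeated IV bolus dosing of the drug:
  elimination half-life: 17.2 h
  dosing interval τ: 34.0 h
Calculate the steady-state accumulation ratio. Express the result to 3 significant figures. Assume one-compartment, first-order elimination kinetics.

k = ln2 / t½ = 0.693147 / 17.2 = 0.04030 h⁻¹
e^(−kτ) = e^(−0.04030 × 34.0) = 0.2541
Accumulation ratio R = 1 / (1 − e^(−kτ)) = 1 / (1 − 0.2541) = 1.341

1.34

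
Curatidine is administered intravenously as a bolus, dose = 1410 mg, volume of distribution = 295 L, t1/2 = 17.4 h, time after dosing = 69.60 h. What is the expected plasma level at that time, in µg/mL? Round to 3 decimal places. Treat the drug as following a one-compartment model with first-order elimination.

C₀ = Dose / Vd = 1410 / 295 = 4.780 mg/L
k = ln2 / t½ = 0.693147 / 17.4 = 0.03984 h⁻¹
t / t½ = 69.60 / 17.4 = 4 half-lives
C = C₀ × (1/2)^4 = 4.780 × 0.06250 = 0.2988 mg/L
(0.2988 mg/L = 0.2988 µg/mL)

0.299 µg/mL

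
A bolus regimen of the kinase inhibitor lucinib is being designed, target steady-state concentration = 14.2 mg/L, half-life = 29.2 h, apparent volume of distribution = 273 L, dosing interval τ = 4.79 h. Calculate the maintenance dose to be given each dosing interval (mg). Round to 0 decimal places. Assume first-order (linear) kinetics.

441 mg

k = ln2 / t½ = 0.693147 / 29.2 = 0.02374 h⁻¹
CL = k × Vd = 0.02374 × 273 = 6.481 L/h
At steady state, Dose/τ = Css × CL.
Dose = Css × CL × τ = 14.2 × 6.481 × 4.79 = 440.8 mg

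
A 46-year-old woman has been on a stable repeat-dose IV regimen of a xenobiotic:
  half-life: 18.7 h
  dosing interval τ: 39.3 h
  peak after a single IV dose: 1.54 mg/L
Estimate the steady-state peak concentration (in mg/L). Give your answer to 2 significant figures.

k = ln2 / t½ = 0.693147 / 18.7 = 0.03707 h⁻¹
e^(−kτ) = e^(−0.03707 × 39.3) = 0.2330
Accumulation ratio R = 1 / (1 − e^(−kτ)) = 1 / (1 − 0.2330) = 1.304
Steady-state peak = C₀ × R = 1.54 × 1.304 = 2.008 mg/L

2.0 mg/L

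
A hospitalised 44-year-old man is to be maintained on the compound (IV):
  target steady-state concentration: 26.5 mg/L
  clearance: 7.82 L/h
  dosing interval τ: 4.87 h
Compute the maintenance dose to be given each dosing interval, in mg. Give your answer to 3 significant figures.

1010 mg

At steady state, Dose/τ = Css × CL.
Dose = Css × CL × τ = 26.5 × 7.820 × 4.87 = 1009 mg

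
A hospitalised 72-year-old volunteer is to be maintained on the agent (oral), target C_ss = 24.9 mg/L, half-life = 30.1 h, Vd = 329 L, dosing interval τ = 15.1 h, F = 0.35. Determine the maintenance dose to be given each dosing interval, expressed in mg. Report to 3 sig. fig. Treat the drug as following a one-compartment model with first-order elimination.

k = ln2 / t½ = 0.693147 / 30.1 = 0.02303 h⁻¹
CL = k × Vd = 0.02303 × 329 = 7.577 L/h
At steady state, F × (Dose/τ) = Css × CL.
Dose = Css × CL × τ / F = 24.9 × 7.577 × 15.1 / 0.35 = 8140 mg

8140 mg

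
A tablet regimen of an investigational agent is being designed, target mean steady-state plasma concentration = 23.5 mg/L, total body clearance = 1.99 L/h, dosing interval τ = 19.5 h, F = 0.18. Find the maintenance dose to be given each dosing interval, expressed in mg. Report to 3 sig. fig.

At steady state, F × (Dose/τ) = Css × CL.
Dose = Css × CL × τ / F = 23.5 × 1.990 × 19.5 / 0.18 = 5066 mg

5070 mg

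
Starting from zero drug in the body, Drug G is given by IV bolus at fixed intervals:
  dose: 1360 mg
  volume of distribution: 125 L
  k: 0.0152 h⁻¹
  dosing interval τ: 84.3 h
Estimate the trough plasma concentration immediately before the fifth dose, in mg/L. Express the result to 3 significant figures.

4.16 mg/L

C₀ per dose = Dose / Vd = 1360 / 125 = 10.88 mg/L
Fraction remaining after one interval: r = e^(−kτ) = e^(−0.01520 × 84.3) = 0.2777
Before dose 5, 4 doses have been given (aged 1τ, 2τ, 3τ, 4τ).
C_trough = C₀ × (r + r² + … + r^4) = C₀ × r(1−r^4)/(1−r)
        = 10.88 × 0.2777 × (1 − 0.005947) / (1 − 0.2777) = 4.158 mg/L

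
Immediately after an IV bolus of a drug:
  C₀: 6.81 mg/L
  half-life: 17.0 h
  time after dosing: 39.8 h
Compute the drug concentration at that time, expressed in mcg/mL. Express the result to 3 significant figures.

1.34 mcg/mL

k = ln2 / t½ = 0.693147 / 17.0 = 0.04077 h⁻¹
C = C₀ · e^(−k·t) = 6.810 × e^(−0.04077 × 39.8)
  = 6.810 × 0.1974 = 1.344 mg/L
(1.344 mg/L = 1.344 mcg/mL)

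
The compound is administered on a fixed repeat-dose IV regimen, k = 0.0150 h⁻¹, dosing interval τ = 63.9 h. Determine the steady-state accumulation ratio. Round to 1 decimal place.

1.6

e^(−kτ) = e^(−0.01500 × 63.9) = 0.3835
Accumulation ratio R = 1 / (1 − e^(−kτ)) = 1 / (1 − 0.3835) = 1.622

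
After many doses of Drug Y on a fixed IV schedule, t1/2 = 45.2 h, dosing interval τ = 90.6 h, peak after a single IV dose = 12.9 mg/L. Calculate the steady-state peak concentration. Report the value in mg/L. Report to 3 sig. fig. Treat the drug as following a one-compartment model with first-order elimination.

17.2 mg/L

k = ln2 / t½ = 0.693147 / 45.2 = 0.01534 h⁻¹
e^(−kτ) = e^(−0.01534 × 90.6) = 0.2491
Accumulation ratio R = 1 / (1 − e^(−kτ)) = 1 / (1 − 0.2491) = 1.332
Steady-state peak = C₀ × R = 12.9 × 1.332 = 17.18 mg/L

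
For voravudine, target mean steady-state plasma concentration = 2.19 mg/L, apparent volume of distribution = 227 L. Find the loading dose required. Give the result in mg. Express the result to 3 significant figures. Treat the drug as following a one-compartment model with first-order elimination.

LD = Css × Vd = 2.19 × 227 = 497.1 mg

497 mg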